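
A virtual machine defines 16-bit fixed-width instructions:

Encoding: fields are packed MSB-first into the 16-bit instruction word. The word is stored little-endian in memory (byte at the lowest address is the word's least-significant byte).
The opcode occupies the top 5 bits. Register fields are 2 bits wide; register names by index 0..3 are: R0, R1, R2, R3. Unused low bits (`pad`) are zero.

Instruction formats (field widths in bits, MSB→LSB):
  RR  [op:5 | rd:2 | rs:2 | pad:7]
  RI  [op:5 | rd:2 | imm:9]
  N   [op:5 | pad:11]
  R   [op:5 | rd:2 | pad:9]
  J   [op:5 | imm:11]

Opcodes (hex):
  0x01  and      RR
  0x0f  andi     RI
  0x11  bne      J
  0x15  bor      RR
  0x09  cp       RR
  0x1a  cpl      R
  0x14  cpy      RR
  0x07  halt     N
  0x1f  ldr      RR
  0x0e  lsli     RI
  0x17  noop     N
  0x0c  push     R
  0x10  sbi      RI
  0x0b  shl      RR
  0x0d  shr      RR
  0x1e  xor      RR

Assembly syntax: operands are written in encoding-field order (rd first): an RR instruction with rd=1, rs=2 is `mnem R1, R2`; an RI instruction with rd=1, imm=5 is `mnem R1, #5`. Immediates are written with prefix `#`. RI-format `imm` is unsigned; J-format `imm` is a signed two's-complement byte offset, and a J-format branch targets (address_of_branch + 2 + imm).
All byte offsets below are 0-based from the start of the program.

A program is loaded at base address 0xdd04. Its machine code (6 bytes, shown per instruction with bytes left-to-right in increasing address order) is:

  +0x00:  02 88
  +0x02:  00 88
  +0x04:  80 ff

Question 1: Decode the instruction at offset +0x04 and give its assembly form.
[04] 80 ff → 0xff80
  top 5b → 0x1f → ldr [RR]
  [10:9] rd=3 = R3
  [8:7] rs=3 = R3

ldr R3, R3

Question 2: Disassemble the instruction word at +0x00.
@+00  little-endian(02 88) = 0x8802
  opcode bits[15:11]=0x11: bne/J
  imm@[10:0]=0x2 ⇒ #2

bne #2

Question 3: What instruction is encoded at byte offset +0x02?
off 0x02: read 00 88 as little → 0x8800
  op=0x8800>>11=0x11 ⇒ bne (J)
  [10:0] imm=0 = #0

bne #0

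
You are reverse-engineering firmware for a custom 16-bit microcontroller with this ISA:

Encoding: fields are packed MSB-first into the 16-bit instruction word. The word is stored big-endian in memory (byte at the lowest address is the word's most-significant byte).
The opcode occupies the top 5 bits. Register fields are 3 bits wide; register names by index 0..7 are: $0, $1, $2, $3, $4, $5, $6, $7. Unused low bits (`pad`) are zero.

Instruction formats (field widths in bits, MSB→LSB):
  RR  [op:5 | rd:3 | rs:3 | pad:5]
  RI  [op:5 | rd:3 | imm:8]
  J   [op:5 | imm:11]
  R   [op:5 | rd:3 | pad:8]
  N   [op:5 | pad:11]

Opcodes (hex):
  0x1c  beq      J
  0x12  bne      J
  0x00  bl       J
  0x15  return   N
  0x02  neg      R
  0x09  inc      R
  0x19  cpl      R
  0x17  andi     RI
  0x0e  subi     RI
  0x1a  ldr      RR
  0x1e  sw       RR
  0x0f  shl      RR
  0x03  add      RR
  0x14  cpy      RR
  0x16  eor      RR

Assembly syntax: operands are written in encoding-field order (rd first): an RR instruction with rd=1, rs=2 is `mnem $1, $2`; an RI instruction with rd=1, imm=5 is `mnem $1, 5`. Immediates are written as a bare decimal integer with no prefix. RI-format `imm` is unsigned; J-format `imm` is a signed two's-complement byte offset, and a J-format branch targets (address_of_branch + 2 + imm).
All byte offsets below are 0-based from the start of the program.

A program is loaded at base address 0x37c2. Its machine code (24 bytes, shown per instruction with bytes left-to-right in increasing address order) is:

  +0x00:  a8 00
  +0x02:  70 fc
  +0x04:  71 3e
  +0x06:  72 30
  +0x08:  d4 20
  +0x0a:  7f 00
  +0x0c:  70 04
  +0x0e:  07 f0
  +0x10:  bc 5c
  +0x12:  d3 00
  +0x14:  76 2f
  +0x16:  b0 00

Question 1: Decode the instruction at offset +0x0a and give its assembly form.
shl $7, $0

+0x0a: 7f 00 ⇒ word 0x7f00 (big)
  op=0x7f00>>11=0xf ⇒ shl (RR)
  rd: (w>>8)&0x7=0x7 → $7
  rs: (w>>5)&0x7=0x0 → $0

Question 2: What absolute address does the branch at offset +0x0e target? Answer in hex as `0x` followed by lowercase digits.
0x37c2

[0e] 07 f0 → 0x07f0
  op=0x07f0>>11=0x0 ⇒ bl (J)
  [10:0] imm=2032 (s11→-16) = -16
  target = base 0x37c2 + off 0x0e + 2 + imm -16 = 0x37c2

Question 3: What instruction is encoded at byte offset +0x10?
[10] bc 5c → 0xbc5c
  opcode bits[15:11]=0x17: andi/RI
  rd: (w>>8)&0x7=0x4 → $4
  imm: (w>>0)&0xff=0x5c → 92

andi $4, 92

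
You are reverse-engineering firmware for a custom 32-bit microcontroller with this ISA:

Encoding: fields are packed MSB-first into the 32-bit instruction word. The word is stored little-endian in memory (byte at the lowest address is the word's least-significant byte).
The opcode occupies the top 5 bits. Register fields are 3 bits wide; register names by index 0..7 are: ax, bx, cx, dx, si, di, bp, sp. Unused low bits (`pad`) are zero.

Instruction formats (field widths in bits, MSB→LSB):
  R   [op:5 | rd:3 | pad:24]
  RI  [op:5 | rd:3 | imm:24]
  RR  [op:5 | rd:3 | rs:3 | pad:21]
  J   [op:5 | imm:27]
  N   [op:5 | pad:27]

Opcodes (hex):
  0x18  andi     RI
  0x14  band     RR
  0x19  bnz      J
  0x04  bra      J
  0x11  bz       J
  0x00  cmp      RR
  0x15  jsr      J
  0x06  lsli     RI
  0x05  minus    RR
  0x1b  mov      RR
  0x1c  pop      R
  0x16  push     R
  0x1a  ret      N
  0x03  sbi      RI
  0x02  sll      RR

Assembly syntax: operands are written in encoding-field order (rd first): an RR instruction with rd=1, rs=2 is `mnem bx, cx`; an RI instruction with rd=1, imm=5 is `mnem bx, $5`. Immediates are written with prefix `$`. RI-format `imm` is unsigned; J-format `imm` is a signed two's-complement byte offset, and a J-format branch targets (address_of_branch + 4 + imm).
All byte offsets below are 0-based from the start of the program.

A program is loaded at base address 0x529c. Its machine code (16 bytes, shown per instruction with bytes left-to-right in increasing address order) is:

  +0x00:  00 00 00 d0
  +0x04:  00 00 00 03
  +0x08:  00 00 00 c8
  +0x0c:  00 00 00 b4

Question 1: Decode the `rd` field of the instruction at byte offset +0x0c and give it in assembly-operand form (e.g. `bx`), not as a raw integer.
si

+0x0c: 00 00 00 b4 ⇒ word 0xb4000000 (little)
  top 5b → 0x16 → push [R]
  rd@[26:24]=0x4 ⇒ si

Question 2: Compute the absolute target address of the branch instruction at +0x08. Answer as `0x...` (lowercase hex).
0x52a8

[08] 00 00 00 c8 → 0xc8000000
  top 5b → 0x19 → bnz [J]
  imm@[26:0]=0x0 ⇒ $0
  target = base 0x529c + off 0x08 + 4 + imm 0 = 0x52a8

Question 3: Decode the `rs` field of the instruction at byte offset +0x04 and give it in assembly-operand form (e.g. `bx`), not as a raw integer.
off 0x04: read 00 00 00 03 as little → 0x03000000
  op=0x03000000>>27=0x0 ⇒ cmp (RR)
  rd: (w>>24)&0x7=0x3 → dx
  rs: (w>>21)&0x7=0x0 → ax

ax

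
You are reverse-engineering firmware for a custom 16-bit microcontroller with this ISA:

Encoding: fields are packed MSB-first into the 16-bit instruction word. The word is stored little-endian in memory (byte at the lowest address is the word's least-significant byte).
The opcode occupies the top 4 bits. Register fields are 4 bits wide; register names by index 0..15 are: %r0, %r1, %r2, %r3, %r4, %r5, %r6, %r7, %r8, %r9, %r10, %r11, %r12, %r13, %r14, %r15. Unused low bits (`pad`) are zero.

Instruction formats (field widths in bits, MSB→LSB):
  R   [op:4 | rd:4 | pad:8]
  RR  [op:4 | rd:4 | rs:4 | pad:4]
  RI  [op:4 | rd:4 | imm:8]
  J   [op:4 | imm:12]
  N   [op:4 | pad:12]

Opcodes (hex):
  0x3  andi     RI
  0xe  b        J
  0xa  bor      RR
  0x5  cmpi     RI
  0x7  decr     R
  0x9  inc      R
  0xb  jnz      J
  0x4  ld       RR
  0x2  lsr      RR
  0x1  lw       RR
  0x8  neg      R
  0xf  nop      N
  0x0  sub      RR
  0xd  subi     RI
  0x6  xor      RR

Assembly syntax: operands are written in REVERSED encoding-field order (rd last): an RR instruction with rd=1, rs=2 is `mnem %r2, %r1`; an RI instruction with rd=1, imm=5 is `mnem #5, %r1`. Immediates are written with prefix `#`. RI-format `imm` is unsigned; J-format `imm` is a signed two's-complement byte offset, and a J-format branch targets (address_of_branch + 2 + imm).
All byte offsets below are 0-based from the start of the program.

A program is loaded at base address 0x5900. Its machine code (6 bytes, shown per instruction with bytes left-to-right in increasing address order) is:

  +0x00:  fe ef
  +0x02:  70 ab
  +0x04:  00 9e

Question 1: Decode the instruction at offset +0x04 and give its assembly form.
inc %r14

[04] 00 9e → 0x9e00
  op=0x9e00>>12=0x9 ⇒ inc (R)
  rd: (w>>8)&0xf=0xe → %r14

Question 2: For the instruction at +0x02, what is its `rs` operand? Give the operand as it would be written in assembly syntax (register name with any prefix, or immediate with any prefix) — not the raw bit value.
%r7

[02] 70 ab → 0xab70
  top 4b → 0xa → bor [RR]
  [11:8] rd=11 = %r11
  [7:4] rs=7 = %r7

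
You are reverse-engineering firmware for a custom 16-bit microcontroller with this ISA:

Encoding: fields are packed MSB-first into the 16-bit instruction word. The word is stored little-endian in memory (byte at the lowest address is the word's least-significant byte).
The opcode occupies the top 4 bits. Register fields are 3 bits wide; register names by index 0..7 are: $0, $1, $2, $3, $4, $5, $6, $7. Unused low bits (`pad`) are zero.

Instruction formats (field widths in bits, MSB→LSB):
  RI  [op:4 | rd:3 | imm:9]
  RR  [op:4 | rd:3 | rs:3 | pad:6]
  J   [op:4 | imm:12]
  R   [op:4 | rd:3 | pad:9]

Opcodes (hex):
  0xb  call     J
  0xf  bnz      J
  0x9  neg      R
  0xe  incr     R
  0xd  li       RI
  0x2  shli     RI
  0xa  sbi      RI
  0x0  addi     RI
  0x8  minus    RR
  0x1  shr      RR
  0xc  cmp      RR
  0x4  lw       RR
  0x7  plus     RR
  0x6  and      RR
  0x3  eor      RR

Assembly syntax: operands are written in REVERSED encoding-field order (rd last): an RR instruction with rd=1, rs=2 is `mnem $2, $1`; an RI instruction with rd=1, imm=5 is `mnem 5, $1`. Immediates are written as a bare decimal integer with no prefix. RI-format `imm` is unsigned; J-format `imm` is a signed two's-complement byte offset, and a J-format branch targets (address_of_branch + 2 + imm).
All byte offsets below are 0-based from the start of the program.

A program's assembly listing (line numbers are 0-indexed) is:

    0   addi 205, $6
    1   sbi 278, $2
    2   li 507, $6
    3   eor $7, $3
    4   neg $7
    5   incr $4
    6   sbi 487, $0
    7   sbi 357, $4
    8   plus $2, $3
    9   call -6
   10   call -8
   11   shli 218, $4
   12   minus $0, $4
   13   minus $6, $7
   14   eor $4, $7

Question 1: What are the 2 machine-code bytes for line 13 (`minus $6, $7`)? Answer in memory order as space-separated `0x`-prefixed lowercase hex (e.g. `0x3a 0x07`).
0x80 0x8f

L13: minus op=0x8:4|rd=7:3|rs=6:3|pad=0:6 ⇒ 0x8f80 ⇒ little 80 8f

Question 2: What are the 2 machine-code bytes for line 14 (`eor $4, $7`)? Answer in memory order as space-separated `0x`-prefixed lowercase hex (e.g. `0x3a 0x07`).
0x00 0x3f

L14: eor op=0x3:4|rd=7:3|rs=4:3|pad=0:6 ⇒ 0x3f00 ⇒ little 00 3f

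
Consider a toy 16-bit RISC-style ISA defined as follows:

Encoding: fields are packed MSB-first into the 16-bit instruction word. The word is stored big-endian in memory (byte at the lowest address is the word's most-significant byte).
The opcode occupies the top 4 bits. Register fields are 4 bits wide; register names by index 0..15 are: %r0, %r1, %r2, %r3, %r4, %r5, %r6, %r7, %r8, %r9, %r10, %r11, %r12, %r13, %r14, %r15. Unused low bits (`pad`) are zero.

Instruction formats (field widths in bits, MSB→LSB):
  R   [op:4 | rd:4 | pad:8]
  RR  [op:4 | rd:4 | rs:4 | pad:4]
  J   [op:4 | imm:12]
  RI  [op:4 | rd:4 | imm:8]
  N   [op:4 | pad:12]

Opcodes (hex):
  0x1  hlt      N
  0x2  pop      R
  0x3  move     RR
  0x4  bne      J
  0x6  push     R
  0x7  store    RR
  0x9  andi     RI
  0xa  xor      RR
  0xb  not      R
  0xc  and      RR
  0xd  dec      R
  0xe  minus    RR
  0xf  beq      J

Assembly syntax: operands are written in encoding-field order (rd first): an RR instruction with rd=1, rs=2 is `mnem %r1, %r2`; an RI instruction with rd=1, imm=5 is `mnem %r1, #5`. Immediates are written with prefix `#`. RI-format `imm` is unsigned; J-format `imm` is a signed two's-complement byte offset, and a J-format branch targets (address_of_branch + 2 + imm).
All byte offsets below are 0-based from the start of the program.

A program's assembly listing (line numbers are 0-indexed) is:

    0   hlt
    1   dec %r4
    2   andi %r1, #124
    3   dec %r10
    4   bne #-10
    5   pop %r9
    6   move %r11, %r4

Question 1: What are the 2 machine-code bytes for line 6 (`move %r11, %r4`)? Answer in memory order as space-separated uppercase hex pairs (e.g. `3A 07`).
6. move fields op=0x3:4|rd=11:4|rs=4:4|pad=0:4 → word 3b40h → 3b 40

3B 40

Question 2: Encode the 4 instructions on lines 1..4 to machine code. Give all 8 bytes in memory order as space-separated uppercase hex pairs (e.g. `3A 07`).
D4 00 91 7C DA 00 4F F6

line 1 (dec): pack op=0xd:4|rd=4:4|pad=0:8 = 0xd400; big→ d4 00
line 2 (andi): pack op=0x9:4|rd=1:4|imm=124:8 = 0x917c; big→ 91 7c
line 3 (dec): pack op=0xd:4|rd=10:4|pad=0:8 = 0xda00; big→ da 00
line 4 (bne): pack op=0x4:4|imm=-10:12 = 0x4ff6; big→ 4f f6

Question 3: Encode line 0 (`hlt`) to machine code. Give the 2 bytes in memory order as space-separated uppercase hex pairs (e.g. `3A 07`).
10 00

line 0 (hlt): pack op=0x1:4|pad=0:12 = 0x1000; big→ 10 00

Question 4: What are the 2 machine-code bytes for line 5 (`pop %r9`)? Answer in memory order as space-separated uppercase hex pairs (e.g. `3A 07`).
L5: pop op=0x2:4|rd=9:4|pad=0:8 ⇒ 0x2900 ⇒ big 29 00

29 00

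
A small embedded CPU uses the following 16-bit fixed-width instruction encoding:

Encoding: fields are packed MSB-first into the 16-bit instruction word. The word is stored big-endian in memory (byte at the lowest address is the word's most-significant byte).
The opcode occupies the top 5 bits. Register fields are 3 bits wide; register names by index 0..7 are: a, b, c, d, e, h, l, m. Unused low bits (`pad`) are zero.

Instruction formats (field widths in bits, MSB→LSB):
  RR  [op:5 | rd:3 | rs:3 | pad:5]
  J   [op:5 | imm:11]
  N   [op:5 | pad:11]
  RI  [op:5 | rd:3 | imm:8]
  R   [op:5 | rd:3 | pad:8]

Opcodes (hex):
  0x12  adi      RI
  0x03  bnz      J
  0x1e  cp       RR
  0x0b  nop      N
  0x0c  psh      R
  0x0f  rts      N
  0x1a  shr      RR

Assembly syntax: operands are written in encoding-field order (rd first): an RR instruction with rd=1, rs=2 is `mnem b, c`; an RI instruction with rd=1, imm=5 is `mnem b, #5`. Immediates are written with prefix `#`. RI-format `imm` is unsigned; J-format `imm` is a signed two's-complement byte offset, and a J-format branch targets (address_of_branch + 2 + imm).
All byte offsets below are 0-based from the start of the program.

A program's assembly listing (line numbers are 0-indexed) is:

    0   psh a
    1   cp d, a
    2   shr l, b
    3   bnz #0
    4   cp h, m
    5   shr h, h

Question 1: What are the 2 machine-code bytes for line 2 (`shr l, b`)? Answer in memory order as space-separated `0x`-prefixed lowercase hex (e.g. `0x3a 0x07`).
0xd6 0x20

line 2 (shr): pack op=0x1a:5|rd=6:3|rs=1:3|pad=0:5 = 0xd620; big→ d6 20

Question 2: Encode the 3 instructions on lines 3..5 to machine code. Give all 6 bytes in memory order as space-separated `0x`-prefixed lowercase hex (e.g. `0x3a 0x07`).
0x18 0x00 0xf5 0xe0 0xd5 0xa0

3. bnz fields op=0x3:5|imm=0:11 → word 1800h → 18 00
4. cp fields op=0x1e:5|rd=5:3|rs=7:3|pad=0:5 → word f5e0h → f5 e0
5. shr fields op=0x1a:5|rd=5:3|rs=5:3|pad=0:5 → word d5a0h → d5 a0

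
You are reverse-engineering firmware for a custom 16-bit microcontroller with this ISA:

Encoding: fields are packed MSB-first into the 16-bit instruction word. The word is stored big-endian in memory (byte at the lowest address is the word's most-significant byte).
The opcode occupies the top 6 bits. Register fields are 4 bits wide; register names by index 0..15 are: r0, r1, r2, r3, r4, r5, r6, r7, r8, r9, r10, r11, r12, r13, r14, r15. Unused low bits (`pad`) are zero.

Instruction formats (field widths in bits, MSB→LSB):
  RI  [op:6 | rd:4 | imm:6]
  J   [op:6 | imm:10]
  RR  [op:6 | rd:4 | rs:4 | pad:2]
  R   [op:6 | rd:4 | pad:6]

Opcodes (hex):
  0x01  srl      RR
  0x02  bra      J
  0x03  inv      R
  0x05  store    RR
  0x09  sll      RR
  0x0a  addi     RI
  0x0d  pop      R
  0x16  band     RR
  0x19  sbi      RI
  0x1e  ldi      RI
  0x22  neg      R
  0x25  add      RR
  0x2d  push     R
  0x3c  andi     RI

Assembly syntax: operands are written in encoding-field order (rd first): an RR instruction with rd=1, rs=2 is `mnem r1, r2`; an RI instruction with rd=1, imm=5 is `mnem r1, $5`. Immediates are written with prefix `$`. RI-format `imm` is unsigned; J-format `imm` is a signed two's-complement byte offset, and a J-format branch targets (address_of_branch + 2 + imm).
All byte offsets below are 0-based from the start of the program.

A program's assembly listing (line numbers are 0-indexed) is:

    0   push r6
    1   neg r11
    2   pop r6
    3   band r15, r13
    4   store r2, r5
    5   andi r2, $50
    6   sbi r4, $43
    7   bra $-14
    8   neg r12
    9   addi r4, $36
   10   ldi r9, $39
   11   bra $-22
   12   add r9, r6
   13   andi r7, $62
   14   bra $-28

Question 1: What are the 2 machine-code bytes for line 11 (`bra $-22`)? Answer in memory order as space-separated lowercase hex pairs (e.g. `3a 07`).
0b ea

line 11 (bra): pack op=0x2:6|imm=-22:10 = 0x0bea; big→ 0b ea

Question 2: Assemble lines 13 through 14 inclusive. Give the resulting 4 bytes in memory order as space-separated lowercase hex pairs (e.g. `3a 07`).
f1 fe 0b e4

13. andi fields op=0x3c:6|rd=7:4|imm=62:6 → word f1feh → f1 fe
14. bra fields op=0x2:6|imm=-28:10 → word 0be4h → 0b e4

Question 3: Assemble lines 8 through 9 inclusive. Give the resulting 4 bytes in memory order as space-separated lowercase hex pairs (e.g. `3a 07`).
8b 00 29 24

8. neg fields op=0x22:6|rd=12:4|pad=0:6 → word 8b00h → 8b 00
9. addi fields op=0xa:6|rd=4:4|imm=36:6 → word 2924h → 29 24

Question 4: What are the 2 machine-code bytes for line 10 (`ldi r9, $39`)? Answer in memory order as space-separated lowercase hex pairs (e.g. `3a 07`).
L10: ldi op=0x1e:6|rd=9:4|imm=39:6 ⇒ 0x7a67 ⇒ big 7a 67

7a 67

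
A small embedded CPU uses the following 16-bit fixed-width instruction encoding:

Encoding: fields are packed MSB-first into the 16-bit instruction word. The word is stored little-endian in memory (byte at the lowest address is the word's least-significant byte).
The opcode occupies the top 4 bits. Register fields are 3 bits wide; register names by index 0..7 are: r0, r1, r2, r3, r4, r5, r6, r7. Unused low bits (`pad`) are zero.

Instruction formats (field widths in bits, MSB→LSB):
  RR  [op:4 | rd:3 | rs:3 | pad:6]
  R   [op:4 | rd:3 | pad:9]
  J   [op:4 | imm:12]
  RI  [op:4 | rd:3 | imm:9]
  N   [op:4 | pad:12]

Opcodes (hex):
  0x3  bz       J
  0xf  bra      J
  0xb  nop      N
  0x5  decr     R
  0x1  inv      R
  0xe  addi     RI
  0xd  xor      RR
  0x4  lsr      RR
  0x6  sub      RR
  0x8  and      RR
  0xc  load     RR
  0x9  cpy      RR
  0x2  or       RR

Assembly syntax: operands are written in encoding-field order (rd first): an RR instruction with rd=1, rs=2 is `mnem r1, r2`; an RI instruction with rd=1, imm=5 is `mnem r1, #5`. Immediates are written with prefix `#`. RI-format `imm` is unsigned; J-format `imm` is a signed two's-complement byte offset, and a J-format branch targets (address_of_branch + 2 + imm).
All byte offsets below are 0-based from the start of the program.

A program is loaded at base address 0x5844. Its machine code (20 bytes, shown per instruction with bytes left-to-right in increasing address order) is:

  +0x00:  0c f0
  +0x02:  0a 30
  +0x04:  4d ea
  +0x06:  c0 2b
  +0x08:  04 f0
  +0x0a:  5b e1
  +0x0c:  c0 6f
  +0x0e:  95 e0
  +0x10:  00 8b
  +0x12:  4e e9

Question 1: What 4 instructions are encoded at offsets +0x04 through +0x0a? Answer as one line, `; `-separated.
addi r5, #77; or r5, r7; bra #4; addi r0, #347

@+04  little-endian(4d ea) = 0xea4d
  top 4b → 0xe → addi [RI]
  [11:9] rd=5 = r5
  [8:0] imm=77 = #77
@+06  little-endian(c0 2b) = 0x2bc0
  top 4b → 0x2 → or [RR]
  [11:9] rd=5 = r5
  [8:6] rs=7 = r7
@+08  little-endian(04 f0) = 0xf004
  top 4b → 0xf → bra [J]
  [11:0] imm=4 = #4
@+0a  little-endian(5b e1) = 0xe15b
  top 4b → 0xe → addi [RI]
  [11:9] rd=0 = r0
  [8:0] imm=347 = #347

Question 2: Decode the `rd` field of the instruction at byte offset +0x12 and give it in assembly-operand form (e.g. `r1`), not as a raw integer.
off 0x12: read 4e e9 as little → 0xe94e
  opcode bits[15:12]=0xe: addi/RI
  rd: (w>>9)&0x7=0x4 → r4
  imm: (w>>0)&0x1ff=0x14e → #334

r4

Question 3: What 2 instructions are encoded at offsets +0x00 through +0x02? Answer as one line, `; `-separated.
+0x00: 0c f0 ⇒ word 0xf00c (little)
  top 4b → 0xf → bra [J]
  [11:0] imm=12 = #12
+0x02: 0a 30 ⇒ word 0x300a (little)
  top 4b → 0x3 → bz [J]
  [11:0] imm=10 = #10

bra #12; bz #10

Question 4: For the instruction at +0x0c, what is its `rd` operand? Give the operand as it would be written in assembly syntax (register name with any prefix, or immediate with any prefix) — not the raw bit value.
+0x0c: c0 6f ⇒ word 0x6fc0 (little)
  opcode bits[15:12]=0x6: sub/RR
  rd@[11:9]=0x7 ⇒ r7
  rs@[8:6]=0x7 ⇒ r7

r7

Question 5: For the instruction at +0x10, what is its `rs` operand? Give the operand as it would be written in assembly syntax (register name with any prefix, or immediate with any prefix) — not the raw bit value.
+0x10: 00 8b ⇒ word 0x8b00 (little)
  op=0x8b00>>12=0x8 ⇒ and (RR)
  [11:9] rd=5 = r5
  [8:6] rs=4 = r4

r4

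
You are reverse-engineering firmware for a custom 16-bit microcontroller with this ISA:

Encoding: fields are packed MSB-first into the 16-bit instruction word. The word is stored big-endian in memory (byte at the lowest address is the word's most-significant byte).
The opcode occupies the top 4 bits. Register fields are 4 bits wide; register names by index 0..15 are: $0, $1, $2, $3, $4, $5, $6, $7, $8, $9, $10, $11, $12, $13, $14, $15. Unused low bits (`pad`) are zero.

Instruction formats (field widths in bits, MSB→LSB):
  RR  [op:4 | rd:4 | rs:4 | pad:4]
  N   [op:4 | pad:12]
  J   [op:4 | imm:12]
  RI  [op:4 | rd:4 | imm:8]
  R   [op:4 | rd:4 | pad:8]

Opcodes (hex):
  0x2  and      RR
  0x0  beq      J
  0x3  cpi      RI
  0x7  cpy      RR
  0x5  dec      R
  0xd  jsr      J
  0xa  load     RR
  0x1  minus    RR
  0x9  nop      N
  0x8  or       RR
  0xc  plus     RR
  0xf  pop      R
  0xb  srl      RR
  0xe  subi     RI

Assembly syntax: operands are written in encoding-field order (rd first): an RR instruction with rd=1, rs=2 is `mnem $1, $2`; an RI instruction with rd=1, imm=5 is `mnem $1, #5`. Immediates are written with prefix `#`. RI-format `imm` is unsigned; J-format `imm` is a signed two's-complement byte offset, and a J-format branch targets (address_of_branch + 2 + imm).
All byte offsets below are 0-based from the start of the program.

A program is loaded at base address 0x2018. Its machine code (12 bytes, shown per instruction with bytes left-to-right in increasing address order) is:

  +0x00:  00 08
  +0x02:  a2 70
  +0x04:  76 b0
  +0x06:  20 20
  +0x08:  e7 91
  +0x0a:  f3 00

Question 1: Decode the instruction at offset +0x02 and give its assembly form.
load $2, $7

@+02  big-endian(a2 70) = 0xa270
  opcode bits[15:12]=0xa: load/RR
  rd: (w>>8)&0xf=0x2 → $2
  rs: (w>>4)&0xf=0x7 → $7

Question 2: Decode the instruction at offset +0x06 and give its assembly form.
+0x06: 20 20 ⇒ word 0x2020 (big)
  top 4b → 0x2 → and [RR]
  rd: (w>>8)&0xf=0x0 → $0
  rs: (w>>4)&0xf=0x2 → $2

and $0, $2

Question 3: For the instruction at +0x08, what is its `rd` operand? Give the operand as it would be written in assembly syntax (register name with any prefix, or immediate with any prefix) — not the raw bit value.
off 0x08: read e7 91 as big → 0xe791
  opcode bits[15:12]=0xe: subi/RI
  rd@[11:8]=0x7 ⇒ $7
  imm@[7:0]=0x91 ⇒ #145

$7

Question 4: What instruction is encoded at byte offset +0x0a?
pop $3

off 0x0a: read f3 00 as big → 0xf300
  opcode bits[15:12]=0xf: pop/R
  rd: (w>>8)&0xf=0x3 → $3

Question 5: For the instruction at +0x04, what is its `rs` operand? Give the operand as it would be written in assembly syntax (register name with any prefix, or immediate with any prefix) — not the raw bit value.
$11

+0x04: 76 b0 ⇒ word 0x76b0 (big)
  opcode bits[15:12]=0x7: cpy/RR
  rd: (w>>8)&0xf=0x6 → $6
  rs: (w>>4)&0xf=0xb → $11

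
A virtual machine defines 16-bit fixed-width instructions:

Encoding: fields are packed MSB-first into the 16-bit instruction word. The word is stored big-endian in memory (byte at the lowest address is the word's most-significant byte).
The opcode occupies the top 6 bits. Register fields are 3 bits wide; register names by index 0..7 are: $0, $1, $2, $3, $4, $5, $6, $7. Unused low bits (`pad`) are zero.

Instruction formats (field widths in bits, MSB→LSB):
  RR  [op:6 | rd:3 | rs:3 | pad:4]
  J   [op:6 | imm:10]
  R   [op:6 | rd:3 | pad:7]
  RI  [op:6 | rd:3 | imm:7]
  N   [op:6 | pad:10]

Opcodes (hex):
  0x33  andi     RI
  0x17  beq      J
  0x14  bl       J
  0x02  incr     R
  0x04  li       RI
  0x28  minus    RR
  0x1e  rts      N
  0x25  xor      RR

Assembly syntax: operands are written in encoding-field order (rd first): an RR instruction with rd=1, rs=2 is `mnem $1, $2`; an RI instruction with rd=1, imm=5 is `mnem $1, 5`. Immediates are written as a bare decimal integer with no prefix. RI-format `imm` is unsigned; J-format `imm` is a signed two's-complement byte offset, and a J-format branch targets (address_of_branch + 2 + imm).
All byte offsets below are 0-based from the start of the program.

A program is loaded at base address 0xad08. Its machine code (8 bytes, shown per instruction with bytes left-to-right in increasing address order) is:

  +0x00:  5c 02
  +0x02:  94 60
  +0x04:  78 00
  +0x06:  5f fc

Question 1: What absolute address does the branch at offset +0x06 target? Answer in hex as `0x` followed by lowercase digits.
off 0x06: read 5f fc as big → 0x5ffc
  op=0x5ffc>>10=0x17 ⇒ beq (J)
  [9:0] imm=1020 (s10→-4) = -4
  target = base 0xad08 + off 0x06 + 2 + imm -4 = 0xad0c

0xad0c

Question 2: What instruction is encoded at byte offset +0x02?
@+02  big-endian(94 60) = 0x9460
  opcode bits[15:10]=0x25: xor/RR
  rd@[9:7]=0x0 ⇒ $0
  rs@[6:4]=0x6 ⇒ $6

xor $0, $6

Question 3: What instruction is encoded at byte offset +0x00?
beq 2

off 0x00: read 5c 02 as big → 0x5c02
  opcode bits[15:10]=0x17: beq/J
  imm@[9:0]=0x2 ⇒ 2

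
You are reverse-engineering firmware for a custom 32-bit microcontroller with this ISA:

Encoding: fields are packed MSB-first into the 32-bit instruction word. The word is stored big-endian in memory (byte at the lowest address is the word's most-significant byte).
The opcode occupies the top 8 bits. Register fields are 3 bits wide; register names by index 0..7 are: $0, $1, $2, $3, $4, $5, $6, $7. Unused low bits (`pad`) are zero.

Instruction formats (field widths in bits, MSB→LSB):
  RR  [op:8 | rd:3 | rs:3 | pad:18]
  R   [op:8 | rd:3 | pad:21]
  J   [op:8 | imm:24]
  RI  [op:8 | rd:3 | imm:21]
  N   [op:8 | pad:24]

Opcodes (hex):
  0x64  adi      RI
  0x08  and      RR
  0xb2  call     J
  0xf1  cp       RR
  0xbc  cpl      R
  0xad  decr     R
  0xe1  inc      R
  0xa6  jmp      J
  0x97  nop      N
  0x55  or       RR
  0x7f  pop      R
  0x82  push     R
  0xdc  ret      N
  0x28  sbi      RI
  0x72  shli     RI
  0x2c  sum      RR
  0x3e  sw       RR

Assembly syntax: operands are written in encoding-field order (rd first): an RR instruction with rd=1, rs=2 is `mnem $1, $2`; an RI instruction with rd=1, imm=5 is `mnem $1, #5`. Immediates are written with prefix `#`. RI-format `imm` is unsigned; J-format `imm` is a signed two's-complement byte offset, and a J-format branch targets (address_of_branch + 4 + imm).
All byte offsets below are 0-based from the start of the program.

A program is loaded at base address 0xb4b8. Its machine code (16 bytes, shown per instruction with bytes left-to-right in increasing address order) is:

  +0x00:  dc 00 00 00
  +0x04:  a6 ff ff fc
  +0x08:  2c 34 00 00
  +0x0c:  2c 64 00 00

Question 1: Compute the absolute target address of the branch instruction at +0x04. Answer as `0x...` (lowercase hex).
0xb4bc

off 0x04: read a6 ff ff fc as big → 0xa6fffffc
  top 8b → 0xa6 → jmp [J]
  [23:0] imm=16777212 (s24→-4) = #-4
  target = base 0xb4b8 + off 0x04 + 4 + imm -4 = 0xb4bc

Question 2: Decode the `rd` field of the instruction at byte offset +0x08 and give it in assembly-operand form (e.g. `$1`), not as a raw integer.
[08] 2c 34 00 00 → 0x2c340000
  top 8b → 0x2c → sum [RR]
  [23:21] rd=1 = $1
  [20:18] rs=5 = $5

$1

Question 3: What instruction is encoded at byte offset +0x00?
ret

[00] dc 00 00 00 → 0xdc000000
  op=0xdc000000>>24=0xdc ⇒ ret (N)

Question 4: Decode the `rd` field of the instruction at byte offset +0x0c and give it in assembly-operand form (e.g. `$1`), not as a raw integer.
$3

+0x0c: 2c 64 00 00 ⇒ word 0x2c640000 (big)
  top 8b → 0x2c → sum [RR]
  rd: (w>>21)&0x7=0x3 → $3
  rs: (w>>18)&0x7=0x1 → $1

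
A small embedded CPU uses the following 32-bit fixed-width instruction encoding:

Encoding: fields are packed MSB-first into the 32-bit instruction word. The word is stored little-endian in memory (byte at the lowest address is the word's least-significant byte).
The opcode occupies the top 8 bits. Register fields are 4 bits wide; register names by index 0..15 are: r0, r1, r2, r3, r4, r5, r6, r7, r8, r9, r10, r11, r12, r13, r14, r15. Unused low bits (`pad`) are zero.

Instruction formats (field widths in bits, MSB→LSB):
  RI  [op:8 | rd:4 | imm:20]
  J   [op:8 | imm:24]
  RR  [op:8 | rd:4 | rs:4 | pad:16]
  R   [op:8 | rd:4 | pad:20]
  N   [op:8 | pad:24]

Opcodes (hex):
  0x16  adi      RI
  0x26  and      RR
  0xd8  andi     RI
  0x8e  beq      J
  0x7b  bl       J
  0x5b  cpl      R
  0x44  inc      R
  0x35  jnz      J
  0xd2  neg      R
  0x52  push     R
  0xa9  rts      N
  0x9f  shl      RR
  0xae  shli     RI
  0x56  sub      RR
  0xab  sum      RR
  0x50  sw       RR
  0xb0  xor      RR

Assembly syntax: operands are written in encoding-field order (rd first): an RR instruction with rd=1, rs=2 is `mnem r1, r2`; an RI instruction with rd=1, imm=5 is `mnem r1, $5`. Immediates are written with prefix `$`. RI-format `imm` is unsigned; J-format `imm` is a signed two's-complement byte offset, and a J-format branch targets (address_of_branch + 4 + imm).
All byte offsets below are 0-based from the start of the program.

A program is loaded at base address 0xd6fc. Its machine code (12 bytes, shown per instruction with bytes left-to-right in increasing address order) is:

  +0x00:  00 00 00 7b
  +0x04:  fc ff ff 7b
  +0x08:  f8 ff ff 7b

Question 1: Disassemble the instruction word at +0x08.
bl $-8

[08] f8 ff ff 7b → 0x7bfffff8
  top 8b → 0x7b → bl [J]
  imm: (w>>0)&0xffffff=0xfffff8 (s24→-8) → $-8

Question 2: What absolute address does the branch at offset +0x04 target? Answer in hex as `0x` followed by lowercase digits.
+0x04: fc ff ff 7b ⇒ word 0x7bfffffc (little)
  op=0x7bfffffc>>24=0x7b ⇒ bl (J)
  imm: (w>>0)&0xffffff=0xfffffc (s24→-4) → $-4
  target = base 0xd6fc + off 0x04 + 4 + imm -4 = 0xd700

0xd700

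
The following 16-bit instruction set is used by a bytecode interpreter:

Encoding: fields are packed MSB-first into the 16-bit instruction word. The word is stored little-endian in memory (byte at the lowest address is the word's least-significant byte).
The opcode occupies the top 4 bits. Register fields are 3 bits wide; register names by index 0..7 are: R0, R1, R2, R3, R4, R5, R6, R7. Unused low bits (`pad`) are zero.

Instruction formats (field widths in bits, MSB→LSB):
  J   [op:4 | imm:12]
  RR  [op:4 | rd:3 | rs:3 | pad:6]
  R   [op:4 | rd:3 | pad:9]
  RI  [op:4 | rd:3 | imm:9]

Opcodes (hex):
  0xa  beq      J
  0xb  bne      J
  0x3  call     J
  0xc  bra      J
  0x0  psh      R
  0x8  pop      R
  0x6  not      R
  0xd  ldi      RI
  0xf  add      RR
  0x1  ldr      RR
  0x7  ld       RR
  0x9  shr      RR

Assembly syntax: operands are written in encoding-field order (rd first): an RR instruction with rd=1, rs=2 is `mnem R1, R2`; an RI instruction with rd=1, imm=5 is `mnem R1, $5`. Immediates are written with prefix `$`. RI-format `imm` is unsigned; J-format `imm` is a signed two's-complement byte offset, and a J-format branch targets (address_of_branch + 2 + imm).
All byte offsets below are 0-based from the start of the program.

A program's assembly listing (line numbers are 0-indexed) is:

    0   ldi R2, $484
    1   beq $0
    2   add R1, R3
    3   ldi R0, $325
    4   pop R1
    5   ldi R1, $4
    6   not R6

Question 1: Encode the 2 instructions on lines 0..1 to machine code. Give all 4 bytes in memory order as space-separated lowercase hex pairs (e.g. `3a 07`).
e4 d5 00 a0

L0: ldi op=0xd:4|rd=2:3|imm=484:9 ⇒ 0xd5e4 ⇒ little e4 d5
L1: beq op=0xa:4|imm=0:12 ⇒ 0xa000 ⇒ little 00 a0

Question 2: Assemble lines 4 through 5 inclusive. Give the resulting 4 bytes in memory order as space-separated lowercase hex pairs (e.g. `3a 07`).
00 82 04 d2

line 4 (pop): pack op=0x8:4|rd=1:3|pad=0:9 = 0x8200; little→ 00 82
line 5 (ldi): pack op=0xd:4|rd=1:3|imm=4:9 = 0xd204; little→ 04 d2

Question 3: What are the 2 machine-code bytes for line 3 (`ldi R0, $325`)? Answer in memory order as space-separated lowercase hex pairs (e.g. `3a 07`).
45 d1

L3: ldi op=0xd:4|rd=0:3|imm=325:9 ⇒ 0xd145 ⇒ little 45 d1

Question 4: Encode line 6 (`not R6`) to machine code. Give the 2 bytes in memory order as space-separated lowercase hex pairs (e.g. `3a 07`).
6. not fields op=0x6:4|rd=6:3|pad=0:9 → word 6c00h → 00 6c

00 6c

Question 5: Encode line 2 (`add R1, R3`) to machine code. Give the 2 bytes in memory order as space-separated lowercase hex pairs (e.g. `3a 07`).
c0 f2

line 2 (add): pack op=0xf:4|rd=1:3|rs=3:3|pad=0:6 = 0xf2c0; little→ c0 f2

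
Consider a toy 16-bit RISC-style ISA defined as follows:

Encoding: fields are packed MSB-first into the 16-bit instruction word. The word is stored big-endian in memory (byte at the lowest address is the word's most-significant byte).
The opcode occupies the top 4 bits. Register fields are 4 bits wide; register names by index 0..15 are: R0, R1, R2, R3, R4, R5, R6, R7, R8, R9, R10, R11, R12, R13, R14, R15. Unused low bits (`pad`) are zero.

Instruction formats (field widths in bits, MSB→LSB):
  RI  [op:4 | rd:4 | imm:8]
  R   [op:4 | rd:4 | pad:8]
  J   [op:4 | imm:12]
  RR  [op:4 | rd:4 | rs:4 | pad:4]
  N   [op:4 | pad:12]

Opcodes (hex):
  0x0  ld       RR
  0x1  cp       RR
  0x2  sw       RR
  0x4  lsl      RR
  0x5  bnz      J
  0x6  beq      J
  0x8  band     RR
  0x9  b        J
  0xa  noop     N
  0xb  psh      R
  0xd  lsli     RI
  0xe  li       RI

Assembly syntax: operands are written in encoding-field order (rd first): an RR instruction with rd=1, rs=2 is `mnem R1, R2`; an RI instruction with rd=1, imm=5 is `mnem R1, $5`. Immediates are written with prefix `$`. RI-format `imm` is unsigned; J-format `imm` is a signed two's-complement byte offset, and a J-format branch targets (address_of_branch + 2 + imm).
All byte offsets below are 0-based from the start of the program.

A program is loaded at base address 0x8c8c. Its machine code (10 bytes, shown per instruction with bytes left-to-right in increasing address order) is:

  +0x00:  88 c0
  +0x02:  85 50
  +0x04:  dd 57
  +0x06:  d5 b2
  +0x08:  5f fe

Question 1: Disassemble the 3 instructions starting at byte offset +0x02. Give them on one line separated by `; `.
band R5, R5; lsli R13, $87; lsli R5, $178

+0x02: 85 50 ⇒ word 0x8550 (big)
  top 4b → 0x8 → band [RR]
  rd@[11:8]=0x5 ⇒ R5
  rs@[7:4]=0x5 ⇒ R5
+0x04: dd 57 ⇒ word 0xdd57 (big)
  top 4b → 0xd → lsli [RI]
  rd@[11:8]=0xd ⇒ R13
  imm@[7:0]=0x57 ⇒ $87
+0x06: d5 b2 ⇒ word 0xd5b2 (big)
  top 4b → 0xd → lsli [RI]
  rd@[11:8]=0x5 ⇒ R5
  imm@[7:0]=0xb2 ⇒ $178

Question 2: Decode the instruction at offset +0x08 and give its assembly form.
[08] 5f fe → 0x5ffe
  op=0x5ffe>>12=0x5 ⇒ bnz (J)
  imm: (w>>0)&0xfff=0xffe (s12→-2) → $-2

bnz $-2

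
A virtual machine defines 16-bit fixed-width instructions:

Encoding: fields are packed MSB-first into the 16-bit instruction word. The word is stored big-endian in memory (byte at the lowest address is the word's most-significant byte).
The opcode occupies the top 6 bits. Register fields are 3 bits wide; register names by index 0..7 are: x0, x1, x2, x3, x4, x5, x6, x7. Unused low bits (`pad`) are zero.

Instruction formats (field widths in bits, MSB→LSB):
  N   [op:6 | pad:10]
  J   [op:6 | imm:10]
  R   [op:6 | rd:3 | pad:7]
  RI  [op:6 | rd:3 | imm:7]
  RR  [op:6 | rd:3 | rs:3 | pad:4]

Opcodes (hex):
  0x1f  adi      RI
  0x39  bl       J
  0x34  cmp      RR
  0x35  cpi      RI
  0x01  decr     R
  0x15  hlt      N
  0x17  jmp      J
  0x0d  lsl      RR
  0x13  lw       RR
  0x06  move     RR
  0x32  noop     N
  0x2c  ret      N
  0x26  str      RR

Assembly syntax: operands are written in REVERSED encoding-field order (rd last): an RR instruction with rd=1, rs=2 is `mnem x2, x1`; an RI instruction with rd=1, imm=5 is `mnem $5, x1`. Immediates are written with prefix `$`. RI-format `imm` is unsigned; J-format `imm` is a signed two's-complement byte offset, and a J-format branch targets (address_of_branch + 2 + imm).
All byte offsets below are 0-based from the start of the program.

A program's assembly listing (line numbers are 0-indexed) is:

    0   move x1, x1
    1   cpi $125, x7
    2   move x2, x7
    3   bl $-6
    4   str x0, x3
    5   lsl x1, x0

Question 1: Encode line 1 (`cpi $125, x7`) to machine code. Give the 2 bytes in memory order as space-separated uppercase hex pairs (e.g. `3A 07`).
line 1 (cpi): pack op=0x35:6|rd=7:3|imm=125:7 = 0xd7fd; big→ d7 fd

D7 FD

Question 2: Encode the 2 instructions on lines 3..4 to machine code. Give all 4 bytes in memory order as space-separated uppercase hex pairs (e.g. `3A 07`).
E7 FA 99 80

line 3 (bl): pack op=0x39:6|imm=-6:10 = 0xe7fa; big→ e7 fa
line 4 (str): pack op=0x26:6|rd=3:3|rs=0:3|pad=0:4 = 0x9980; big→ 99 80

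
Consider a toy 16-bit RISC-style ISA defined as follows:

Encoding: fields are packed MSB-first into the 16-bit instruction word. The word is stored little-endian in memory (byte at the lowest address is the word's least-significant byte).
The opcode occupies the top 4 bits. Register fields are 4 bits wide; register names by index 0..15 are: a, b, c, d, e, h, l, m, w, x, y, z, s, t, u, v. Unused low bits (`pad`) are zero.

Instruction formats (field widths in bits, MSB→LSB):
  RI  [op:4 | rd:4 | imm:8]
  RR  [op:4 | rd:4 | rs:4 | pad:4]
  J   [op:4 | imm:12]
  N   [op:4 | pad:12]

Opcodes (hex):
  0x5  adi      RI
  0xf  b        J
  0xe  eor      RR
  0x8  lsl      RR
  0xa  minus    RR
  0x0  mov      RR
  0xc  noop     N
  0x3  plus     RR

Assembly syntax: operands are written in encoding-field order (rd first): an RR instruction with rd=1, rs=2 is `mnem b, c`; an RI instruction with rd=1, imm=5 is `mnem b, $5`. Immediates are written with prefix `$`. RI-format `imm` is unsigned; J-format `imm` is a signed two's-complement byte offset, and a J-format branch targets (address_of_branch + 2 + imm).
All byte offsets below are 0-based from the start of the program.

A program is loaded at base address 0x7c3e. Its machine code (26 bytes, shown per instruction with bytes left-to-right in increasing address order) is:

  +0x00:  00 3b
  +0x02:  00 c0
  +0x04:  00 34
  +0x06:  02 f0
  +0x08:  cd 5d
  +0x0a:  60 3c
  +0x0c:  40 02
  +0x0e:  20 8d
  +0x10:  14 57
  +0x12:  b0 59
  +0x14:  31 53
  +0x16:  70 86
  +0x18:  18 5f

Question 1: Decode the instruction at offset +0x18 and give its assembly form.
off 0x18: read 18 5f as little → 0x5f18
  opcode bits[15:12]=0x5: adi/RI
  rd@[11:8]=0xf ⇒ v
  imm@[7:0]=0x18 ⇒ $24

adi v, $24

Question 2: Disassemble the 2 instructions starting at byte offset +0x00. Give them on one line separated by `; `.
plus z, a; noop

@+00  little-endian(00 3b) = 0x3b00
  op=0x3b00>>12=0x3 ⇒ plus (RR)
  [11:8] rd=11 = z
  [7:4] rs=0 = a
@+02  little-endian(00 c0) = 0xc000
  op=0xc000>>12=0xc ⇒ noop (N)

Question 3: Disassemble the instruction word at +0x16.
lsl l, m

+0x16: 70 86 ⇒ word 0x8670 (little)
  opcode bits[15:12]=0x8: lsl/RR
  [11:8] rd=6 = l
  [7:4] rs=7 = m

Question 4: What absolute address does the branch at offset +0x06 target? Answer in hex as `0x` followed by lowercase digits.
off 0x06: read 02 f0 as little → 0xf002
  opcode bits[15:12]=0xf: b/J
  [11:0] imm=2 = $2
  target = base 0x7c3e + off 0x06 + 2 + imm 2 = 0x7c48

0x7c48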